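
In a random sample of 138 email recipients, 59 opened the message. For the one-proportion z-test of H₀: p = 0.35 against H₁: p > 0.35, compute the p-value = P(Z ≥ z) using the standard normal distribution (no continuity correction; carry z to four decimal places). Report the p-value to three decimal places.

With x = 59 successes in n = 138, p̂ = 0.42754.
SE₀ = √(0.35·0.65/138) = 0.040602.
Test statistic (full precision, shown to 4 dp): z = (59/138 − 0.35)/SE₀ ≈ 1.9096.
From the standard normal, P(Z ≥ z) = 0.028.

p-value = 0.028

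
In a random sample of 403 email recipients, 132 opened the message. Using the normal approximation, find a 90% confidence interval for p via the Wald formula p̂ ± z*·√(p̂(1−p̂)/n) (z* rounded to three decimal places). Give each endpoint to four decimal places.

The sample proportion is 132/403 = 0.32754.
Standard error of p̂: √(0.220259/403) = √0.000546548 = 0.023378.
The 90% critical value is z* = 1.645.
Margin of error: 1.645 × 0.023378 = 0.03846.
So the interval runs from 0.2891 to 0.3660.

(0.2891, 0.3660)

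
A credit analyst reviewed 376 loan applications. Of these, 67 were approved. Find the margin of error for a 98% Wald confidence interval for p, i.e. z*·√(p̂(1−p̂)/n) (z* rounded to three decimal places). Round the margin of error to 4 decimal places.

ME = 0.0459

p̂ = 67/376 = 0.17819.
Standard error of p̂: √(0.146439/376) = √0.000389466 = 0.019735.
z* = 2.326 at the 98% level.
So ME = 0.0459.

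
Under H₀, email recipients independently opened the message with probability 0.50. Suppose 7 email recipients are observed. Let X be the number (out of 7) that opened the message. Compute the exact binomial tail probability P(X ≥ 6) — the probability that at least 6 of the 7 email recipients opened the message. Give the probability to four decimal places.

P = 0.0625

X is binomial with n = 7 and p = 0.50.
P(X ≥ 6) = C(7,6)·0.50^6·0.50^1 + C(7,7)·0.50^7·0.50^0.
= 0.054688 + 0.007812 = 0.0625.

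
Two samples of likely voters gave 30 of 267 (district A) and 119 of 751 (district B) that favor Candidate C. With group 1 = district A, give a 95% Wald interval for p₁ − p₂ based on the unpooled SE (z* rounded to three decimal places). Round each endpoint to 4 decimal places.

p̂₁ = 30/267 = 0.11236, p̂₂ = 119/751 = 0.15846; p̂₁ − p̂₂ = -0.04610.
Unpooled SE = √(p̂₁(1−p̂₁)/n₁ + p̂₂(1−p̂₂)/n₂) = √(0.000373539 + 0.000177560) = 0.023475.
For 95% confidence, z* = 1.960. Margin of error = 0.04601.
So the interval runs from -0.0921 to -0.0001.

(-0.0921, -0.0001)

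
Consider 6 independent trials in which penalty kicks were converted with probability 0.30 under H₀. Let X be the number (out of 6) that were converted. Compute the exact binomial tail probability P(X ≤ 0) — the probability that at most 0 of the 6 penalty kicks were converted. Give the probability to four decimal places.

X ~ Binomial(n=6, p=0.30).
P(X ≤ 0) = C(6,0)·0.30^0·0.70^6.
= 0.117649 = 0.1176.

P = 0.1176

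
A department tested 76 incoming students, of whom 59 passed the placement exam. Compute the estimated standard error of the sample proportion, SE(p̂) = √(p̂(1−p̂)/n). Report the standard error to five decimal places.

p̂ = 59/76 = 0.77632.
p̂(1−p̂) = 0.77632·0.22368 = 0.173647.
Dividing by n and taking the root: √0.002284829 = 0.04780.

SE = 0.04780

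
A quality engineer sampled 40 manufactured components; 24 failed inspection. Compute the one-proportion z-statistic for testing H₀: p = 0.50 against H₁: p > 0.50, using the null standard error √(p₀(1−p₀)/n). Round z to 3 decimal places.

The sample proportion is 24/40 = 0.60000.
Under H₀, SE = √(p₀(1−p₀)/n) = √(0.50·0.50/40) = √0.006250000 = 0.079057.
z = (0.60000 − 0.50)/0.079057 = 0.10000/0.079057 = 1.265.

z = 1.265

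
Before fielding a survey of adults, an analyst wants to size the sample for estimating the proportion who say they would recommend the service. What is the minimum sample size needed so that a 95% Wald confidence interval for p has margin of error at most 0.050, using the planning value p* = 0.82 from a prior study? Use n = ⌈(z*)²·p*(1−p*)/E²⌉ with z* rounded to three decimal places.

n = 227

For 95% confidence, z* = 1.960.
p*(1−p*) = 0.82·0.18 = 0.1476.
(z*)²·p*(1−p*)/E² = 3.841600·0.1476/0.002500 = 226.808.
Rounding up, n = 227.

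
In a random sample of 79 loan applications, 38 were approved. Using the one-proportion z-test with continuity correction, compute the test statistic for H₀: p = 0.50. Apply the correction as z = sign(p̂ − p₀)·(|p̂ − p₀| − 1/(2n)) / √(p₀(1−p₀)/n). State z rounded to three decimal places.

z = -0.225

The sample proportion is 38/79 = 0.48101. p̂ − p₀ = -0.018987.
Continuity correction 1/(2n) = 1/158 = 0.006329.
Corrected numerator: |-0.018987| − 0.006329 = 0.012658.
SE₀ = √(0.50·0.50/79) = 0.056254.
z = (−)0.012658/0.056254 = -0.225.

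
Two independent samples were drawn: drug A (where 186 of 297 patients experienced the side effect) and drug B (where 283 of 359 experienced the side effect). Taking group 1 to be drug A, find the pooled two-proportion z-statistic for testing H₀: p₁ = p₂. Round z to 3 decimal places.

z = -4.576

Sample proportions: p̂₁ = 186/297 = 0.62626 and p̂₂ = 283/359 = 0.78830.
Pooled p̂ = (186+283)/(297+359) = 469/656 = 0.71494.
Pooled SE = √[0.2038012·0.00615252] ≈ 0.035410.
z = -0.16204/0.035410 = -4.576.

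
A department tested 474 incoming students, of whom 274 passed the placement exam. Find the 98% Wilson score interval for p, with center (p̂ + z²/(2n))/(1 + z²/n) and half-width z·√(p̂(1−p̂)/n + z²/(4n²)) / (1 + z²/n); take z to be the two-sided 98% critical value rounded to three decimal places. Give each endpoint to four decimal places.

p̂ = 274/474 = 0.57806; z = 2.326, so z² = 5.410276.
Denominator 1 + z²/n = 1 + 5.410276/474 = 1.011414.
Adjusted center: (0.57806 + z²/(2n))/1.011414 = 0.57718.
Radicand: p̂(1−p̂)/n + z²/(4n²) = 0.000514571 + 0.000006020 = 0.000520591.
Half-width = z·√(radicand)/denom = 2.326·0.022816/1.011414 = 0.05247.
Interval: 0.57718 ± 0.05247 → (0.5247, 0.6297).

(0.5247, 0.6297)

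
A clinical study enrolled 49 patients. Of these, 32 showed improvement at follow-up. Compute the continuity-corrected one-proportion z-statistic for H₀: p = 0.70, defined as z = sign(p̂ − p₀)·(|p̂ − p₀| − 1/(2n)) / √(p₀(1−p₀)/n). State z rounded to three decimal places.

The sample proportion is 32/49 = 0.65306. p̂ − p₀ = -0.046939.
1/(2n) = 0.010204.
Corrected numerator: |-0.046939| − 0.010204 = 0.036735.
Under H₀, SE = √(p₀(1−p₀)/n) = √(0.70·0.30/49) = √0.004285714 = 0.065465.
z = (−)0.036735/0.065465 = -0.561.

z = -0.561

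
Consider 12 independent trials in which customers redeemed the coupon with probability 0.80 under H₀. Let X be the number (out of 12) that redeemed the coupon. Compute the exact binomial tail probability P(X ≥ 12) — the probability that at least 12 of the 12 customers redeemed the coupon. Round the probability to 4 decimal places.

X is binomial with n = 12 and p = 0.80.
P(X ≥ 12) = C(12,12)·0.80^12·0.20^0.
= 0.068719 = 0.0687.

P = 0.0687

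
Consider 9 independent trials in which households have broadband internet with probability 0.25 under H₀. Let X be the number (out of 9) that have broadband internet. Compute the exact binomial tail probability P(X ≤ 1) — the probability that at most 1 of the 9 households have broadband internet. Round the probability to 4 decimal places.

P = 0.3003

X ~ Binomial(n=9, p=0.25).
P(X ≤ 1) = C(9,0)·0.25^0·0.75^9 + C(9,1)·0.25^1·0.75^8.
= 0.075085 + 0.225254 = 0.3003.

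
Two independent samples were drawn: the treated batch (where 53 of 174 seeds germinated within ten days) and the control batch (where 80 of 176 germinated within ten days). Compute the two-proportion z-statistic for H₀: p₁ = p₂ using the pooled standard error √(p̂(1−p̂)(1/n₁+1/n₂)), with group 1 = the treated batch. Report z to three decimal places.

z = -2.890

p̂₁ = 53/174 = 0.30460, p̂₂ = 80/176 = 0.45455.
Pooled p̂ = (53+80)/(174+176) = 133/350 = 0.38000.
SE = √[p̂(1−p̂)(1/n₁+1/n₂)] = √[0.38000·0.62000·(1/174+1/176)] ≈ 0.051891.
z = -0.14995/0.051891 = -2.890.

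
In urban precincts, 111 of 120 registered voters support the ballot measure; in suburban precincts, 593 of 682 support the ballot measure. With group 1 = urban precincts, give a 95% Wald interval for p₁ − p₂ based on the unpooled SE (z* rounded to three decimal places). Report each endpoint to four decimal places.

p̂₁ = 111/120 = 0.92500, p̂₂ = 593/682 = 0.86950; p̂₁ − p̂₂ = 0.05550.
Unpooled SE = √(p̂₁(1−p̂₁)/n₁ + p̂₂(1−p̂₂)/n₂) = √(0.000578125 + 0.000166376) = 0.027286.
The 95% critical value is z* = 1.960. Margin = 1.960·0.027286 = 0.05348.
CI: 0.05550 ± 0.05348 = (0.0020, 0.1090).

(0.0020, 0.1090)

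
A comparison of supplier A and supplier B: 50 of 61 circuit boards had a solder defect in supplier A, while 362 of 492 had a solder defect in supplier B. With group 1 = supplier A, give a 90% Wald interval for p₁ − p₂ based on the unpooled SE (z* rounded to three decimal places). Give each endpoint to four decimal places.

p̂₁ = 50/61 = 0.81967, p̂₂ = 362/492 = 0.73577; p̂₁ − p̂₂ = 0.08390.
SE = √(0.002423110 + 0.000395145) = √0.002818255 = 0.053087.
For 90% confidence, z* = 1.645. Margin = 1.645·0.053087 = 0.08733.
Interval: 0.08390 ± 0.08733 → (-0.0034, 0.1712).

(-0.0034, 0.1712)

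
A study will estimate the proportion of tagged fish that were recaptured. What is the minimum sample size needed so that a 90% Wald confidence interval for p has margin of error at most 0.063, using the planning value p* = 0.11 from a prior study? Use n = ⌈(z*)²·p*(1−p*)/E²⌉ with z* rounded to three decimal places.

z* = 1.645 at the 90% level.
p*(1−p*) = 0.11·0.89 = 0.0979.
Required n before rounding: 2.706025 × 0.0979 / 0.063² = 66.747.
⌈66.747⌉ = 67.

n = 67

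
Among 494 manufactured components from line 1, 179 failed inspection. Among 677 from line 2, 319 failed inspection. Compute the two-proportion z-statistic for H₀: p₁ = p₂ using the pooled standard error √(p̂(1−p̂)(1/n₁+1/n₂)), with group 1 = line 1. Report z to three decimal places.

z = -3.721

Sample proportions: p̂₁ = 179/494 = 0.36235 and p̂₂ = 319/677 = 0.47120.
Pooling: p̂ = 498/1171 = 0.42528.
Pooled SE = √[0.2444166·0.00350140] ≈ 0.029254.
z = -0.10885/0.029254 = -3.721.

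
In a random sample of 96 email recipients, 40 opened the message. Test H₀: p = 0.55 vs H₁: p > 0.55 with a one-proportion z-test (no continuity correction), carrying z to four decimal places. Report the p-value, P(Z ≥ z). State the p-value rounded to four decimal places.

p-value = 0.9957

p̂ = 40/96 = 0.41667.
SE₀ = √(0.55·0.45/96) = 0.050775.
z = (p̂ − p₀)/SE = (40/96 − 0.55)/0.050775 ≈ -2.6260.
From the standard normal, P(Z ≥ z) = 0.9957.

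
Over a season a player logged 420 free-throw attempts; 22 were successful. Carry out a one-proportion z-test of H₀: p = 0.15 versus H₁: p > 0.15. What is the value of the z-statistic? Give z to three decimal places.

z = -5.603

With x = 22 successes in n = 420, p̂ = 0.05238.
Null standard error: √(0.15·0.85/420) = √0.000303571 = 0.017423.
Test statistic: z = -0.09762/0.017423 = -5.603.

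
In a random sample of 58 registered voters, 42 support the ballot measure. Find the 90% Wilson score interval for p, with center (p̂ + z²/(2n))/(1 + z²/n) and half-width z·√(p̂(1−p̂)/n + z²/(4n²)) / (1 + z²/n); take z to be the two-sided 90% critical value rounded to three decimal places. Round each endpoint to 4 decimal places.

p̂ = 42/58 = 0.72414; z = 1.645, so z² = 2.706025.
Denominator 1 + z²/n = 1 + 2.706025/58 = 1.046656.
Center = (0.72414 + 0.023328)/1.046656 = 0.71415.
Radicand: p̂(1−p̂)/n + z²/(4n²) = 0.003444176 + 0.000201102 = 0.003645278.
Half-width = z·√(radicand)/denom = 1.645·0.060376/1.046656 = 0.09489.
Interval: 0.71415 ± 0.09489 → (0.6193, 0.8090).

(0.6193, 0.8090)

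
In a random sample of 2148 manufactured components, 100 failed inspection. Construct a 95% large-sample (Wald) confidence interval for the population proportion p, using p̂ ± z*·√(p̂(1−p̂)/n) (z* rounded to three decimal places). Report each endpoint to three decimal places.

(0.038, 0.055)

The sample proportion is 100/2148 = 0.04655.
Standard error of p̂: √(0.044388/2148) = √0.000020665 = 0.004546.
For 95% confidence, z* = 1.960.
Margin = 1.960·0.004546 = 0.00891.
Interval: 0.04655 ± 0.00891 → (0.038, 0.055).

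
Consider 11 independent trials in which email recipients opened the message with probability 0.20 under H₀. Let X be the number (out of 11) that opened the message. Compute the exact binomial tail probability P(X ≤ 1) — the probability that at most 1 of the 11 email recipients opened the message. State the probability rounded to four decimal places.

X ~ Binomial(n=11, p=0.20).
P(X ≤ 1) = C(11,0)·0.20^0·0.80^11 + C(11,1)·0.20^1·0.80^10.
= 0.085899 + 0.236223 = 0.3221.

P = 0.3221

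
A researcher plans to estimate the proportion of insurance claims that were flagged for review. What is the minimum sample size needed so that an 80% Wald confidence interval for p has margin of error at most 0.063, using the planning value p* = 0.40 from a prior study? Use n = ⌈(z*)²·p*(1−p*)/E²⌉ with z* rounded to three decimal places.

The 80% critical value is z* = 1.282.
p*(1−p*) = 0.40·0.60 = 0.2400.
Required n before rounding: 1.643524 × 0.2400 / 0.063² = 99.382.
⌈99.382⌉ = 100.

n = 100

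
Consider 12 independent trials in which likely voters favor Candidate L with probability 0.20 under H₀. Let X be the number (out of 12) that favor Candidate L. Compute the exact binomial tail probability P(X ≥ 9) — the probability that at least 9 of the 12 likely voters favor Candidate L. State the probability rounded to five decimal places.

X is binomial with n = 12 and p = 0.20.
P(X ≥ 9) = C(12,9)·0.20^9·0.80^3 + C(12,10)·0.20^10·0.80^2 + C(12,11)·0.20^11·0.80^1 + C(12,12)·0.20^12·0.80^0.
= 0.000058 + 0.000004 + 0.000000 + 0.000000 = 0.00006.

P = 0.00006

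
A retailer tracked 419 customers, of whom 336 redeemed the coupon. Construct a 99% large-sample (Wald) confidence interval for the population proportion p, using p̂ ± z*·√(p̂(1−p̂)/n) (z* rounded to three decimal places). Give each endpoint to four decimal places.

(0.7518, 0.8521)

With x = 336 successes in n = 419, p̂ = 0.80191.
SE(p̂) = √(0.80191·0.19809/419) = 0.019471.
For 99% confidence, z* = 2.576.
Margin of error: 2.576 × 0.019471 = 0.05016.
So the interval runs from 0.7518 to 0.8521.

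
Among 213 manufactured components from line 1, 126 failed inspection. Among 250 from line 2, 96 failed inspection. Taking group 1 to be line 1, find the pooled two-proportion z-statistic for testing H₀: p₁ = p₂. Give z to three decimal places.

z = 4.455

p̂₁ = 126/213 = 0.59155, p̂₂ = 96/250 = 0.38400.
Pooling: p̂ = 222/463 = 0.47948.
Pooled SE = √[0.2495790·0.00869484] ≈ 0.046584.
z = (p̂₁ − p̂₂)/SE = (0.59155 − 0.38400)/0.046584 = 0.20755/0.046584 = 4.455.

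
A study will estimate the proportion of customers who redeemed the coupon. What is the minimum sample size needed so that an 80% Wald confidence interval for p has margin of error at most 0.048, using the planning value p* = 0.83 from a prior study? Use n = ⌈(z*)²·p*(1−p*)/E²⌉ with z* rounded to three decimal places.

The 80% critical value is z* = 1.282.
p*(1−p*) = 0.83·0.17 = 0.1411.
(z*)²·p*(1−p*)/E² = 1.643524·0.1411/0.002304 = 100.652.
⌈100.652⌉ = 101.

n = 101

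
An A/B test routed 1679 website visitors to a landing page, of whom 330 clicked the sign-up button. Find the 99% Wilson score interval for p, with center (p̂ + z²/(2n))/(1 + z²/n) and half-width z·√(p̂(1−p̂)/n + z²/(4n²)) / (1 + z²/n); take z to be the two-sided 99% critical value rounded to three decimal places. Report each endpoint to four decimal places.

p̂ = 330/1679 = 0.19655; z = 2.576, so z² = 6.635776.
1 + z²/n = 1.003952.
Center = (0.19655 + 0.001976)/1.003952 = 0.19774.
Radicand: p̂(1−p̂)/n + z²/(4n²) = 0.000094053 + 0.000000588 = 0.000094641.
Half-width = 2.576·√0.000094641/1.003952 = 0.02496.
Interval: 0.19774 ± 0.02496 → (0.1728, 0.2227).

(0.1728, 0.2227)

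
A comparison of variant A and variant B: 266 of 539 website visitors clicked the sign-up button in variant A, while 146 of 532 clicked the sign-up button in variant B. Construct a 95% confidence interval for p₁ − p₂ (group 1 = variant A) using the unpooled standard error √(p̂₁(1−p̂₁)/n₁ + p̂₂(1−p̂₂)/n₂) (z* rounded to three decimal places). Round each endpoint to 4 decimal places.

(0.1623, 0.2758)

p̂₁ = 0.49351, p̂₂ = 0.27444, so the observed difference is 0.21907.
SE = √(0.000463744 + 0.000374287) = √0.000838031 = 0.028949.
For 95% confidence, z* = 1.960. Margin = 1.960·0.028949 = 0.05674.
So the interval runs from 0.1623 to 0.2758.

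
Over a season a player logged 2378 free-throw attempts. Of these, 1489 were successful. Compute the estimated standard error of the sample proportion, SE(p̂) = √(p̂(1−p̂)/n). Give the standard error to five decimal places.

With x = 1489 successes in n = 2378, p̂ = 0.62616.
p̂(1−p̂) = 0.62616·0.37384 = 0.234084.
Dividing by n and taking the root: √0.000098437 = 0.00992.

SE = 0.00992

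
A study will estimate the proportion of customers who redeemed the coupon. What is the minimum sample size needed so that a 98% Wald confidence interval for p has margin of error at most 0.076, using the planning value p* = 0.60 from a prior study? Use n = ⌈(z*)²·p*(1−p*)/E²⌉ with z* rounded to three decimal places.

z* = 2.326 at the 98% level.
p*(1−p*) = 0.60·0.40 = 0.2400.
Required n before rounding: 5.410276 × 0.2400 / 0.076² = 224.804.
Rounding up, n = 225.

n = 225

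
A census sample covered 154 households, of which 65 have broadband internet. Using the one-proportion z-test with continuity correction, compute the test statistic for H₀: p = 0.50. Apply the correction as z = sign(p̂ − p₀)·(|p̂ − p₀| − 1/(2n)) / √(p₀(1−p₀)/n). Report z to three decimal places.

Sample proportion p̂ = 65/154 = 0.42208. p̂ − p₀ = -0.077922.
Continuity correction 1/(2n) = 1/308 = 0.003247.
Corrected numerator: |-0.077922| − 0.003247 = 0.074675.
Null standard error: √(0.50·0.50/154) = √0.001623377 = 0.040291.
z = −0.074675/0.040291 = -1.853.

z = -1.853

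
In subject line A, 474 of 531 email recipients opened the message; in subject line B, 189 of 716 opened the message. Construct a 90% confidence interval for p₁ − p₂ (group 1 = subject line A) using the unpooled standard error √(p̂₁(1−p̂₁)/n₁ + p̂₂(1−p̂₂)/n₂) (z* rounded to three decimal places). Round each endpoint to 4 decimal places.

(0.5937, 0.6637)

p̂₁ = 474/531 = 0.89266, p̂₂ = 189/716 = 0.26397; p̂₁ − p̂₂ = 0.62869.
Unpooled SE = √(p̂₁(1−p̂₁)/n₁ + p̂₂(1−p̂₂)/n₂) = √(0.000180455 + 0.000271352) = 0.021256.
z* = 1.645 at the 90% level. Margin = 1.645·0.021256 = 0.03497.
So the interval runs from 0.5937 to 0.6637.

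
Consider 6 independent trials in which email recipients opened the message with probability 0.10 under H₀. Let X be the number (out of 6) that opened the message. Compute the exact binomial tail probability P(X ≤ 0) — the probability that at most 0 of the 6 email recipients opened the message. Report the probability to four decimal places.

P = 0.5314

X is binomial with n = 6 and p = 0.10.
P(X ≤ 0) = C(6,0)·0.10^0·0.90^6.
= 0.531441 = 0.5314.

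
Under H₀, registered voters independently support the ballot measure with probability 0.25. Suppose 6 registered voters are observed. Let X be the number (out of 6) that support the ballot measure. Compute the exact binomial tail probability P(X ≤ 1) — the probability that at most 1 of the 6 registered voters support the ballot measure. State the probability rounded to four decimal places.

X ~ Binomial(n=6, p=0.25).
P(X ≤ 1) = C(6,0)·0.25^0·0.75^6 + C(6,1)·0.25^1·0.75^5.
= 0.177979 + 0.355957 = 0.5339.

P = 0.5339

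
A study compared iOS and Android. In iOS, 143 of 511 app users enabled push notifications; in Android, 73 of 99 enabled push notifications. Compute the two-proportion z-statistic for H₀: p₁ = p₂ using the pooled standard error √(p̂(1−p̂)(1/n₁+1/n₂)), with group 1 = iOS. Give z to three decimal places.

Sample proportions: p̂₁ = 143/511 = 0.27984 and p̂₂ = 73/99 = 0.73737.
Pooling: p̂ = 216/610 = 0.35410.
SE = √[p̂(1−p̂)(1/n₁+1/n₂)] = √[0.35410·0.64590·(1/511+1/99)] ≈ 0.052515.
z = (p̂₁ − p̂₂)/SE = (0.27984 − 0.73737)/0.052515 = -0.45753/0.052515 = -8.712.

z = -8.712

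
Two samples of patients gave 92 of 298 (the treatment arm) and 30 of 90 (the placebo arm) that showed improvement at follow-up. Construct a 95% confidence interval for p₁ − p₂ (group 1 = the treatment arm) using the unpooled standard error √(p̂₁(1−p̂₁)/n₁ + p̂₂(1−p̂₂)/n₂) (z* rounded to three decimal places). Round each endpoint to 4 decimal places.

p̂₁ = 0.30872, p̂₂ = 0.33333, so the observed difference is -0.02461.
Unpooled SE = √(p̂₁(1−p̂₁)/n₁ + p̂₂(1−p̂₂)/n₂) = √(0.000716154 + 0.002469136) = 0.056438.
For 95% confidence, z* = 1.960. Margin = 1.960·0.056438 = 0.11062.
CI: -0.02461 ± 0.11062 = (-0.1352, 0.0860).

(-0.1352, 0.0860)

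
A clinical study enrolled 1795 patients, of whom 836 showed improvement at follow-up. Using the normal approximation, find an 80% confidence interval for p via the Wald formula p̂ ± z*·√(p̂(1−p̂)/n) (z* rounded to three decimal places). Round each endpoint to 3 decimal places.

Sample proportion p̂ = 836/1795 = 0.46574.
SE = √(p̂(1−p̂)/n) = √(0.248826/1795) = 0.011774.
For 80% confidence, z* = 1.282.
Margin = 1.282·0.011774 = 0.01509.
Interval: 0.46574 ± 0.01509 → (0.451, 0.481).

(0.451, 0.481)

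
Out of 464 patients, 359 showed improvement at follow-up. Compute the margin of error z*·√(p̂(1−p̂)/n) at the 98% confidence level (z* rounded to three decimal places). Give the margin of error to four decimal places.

ME = 0.0452

The sample proportion is 359/464 = 0.77371.
SE(p̂) = √(0.77371·0.22629/464) = 0.019425.
z* = 2.326 at the 98% level.
ME = 2.326·0.019425 = 0.0452.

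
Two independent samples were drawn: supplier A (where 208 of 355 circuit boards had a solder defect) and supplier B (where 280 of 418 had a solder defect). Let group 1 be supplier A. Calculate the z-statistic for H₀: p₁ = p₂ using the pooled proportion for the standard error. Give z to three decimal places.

p̂₁ = 208/355 = 0.58592, p̂₂ = 280/418 = 0.66986.
Pooling: p̂ = 488/773 = 0.63131.
SE = √[p̂(1−p̂)(1/n₁+1/n₂)] = √[0.63131·0.36869·(1/355+1/418)] ≈ 0.034821.
z = (p̂₁ − p̂₂)/SE = (0.58592 − 0.66986)/0.034821 = -0.08394/0.034821 = -2.411.

z = -2.411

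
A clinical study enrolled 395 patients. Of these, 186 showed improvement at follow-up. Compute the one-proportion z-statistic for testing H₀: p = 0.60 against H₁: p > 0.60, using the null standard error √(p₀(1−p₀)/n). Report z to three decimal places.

z = -5.238

Sample proportion p̂ = 186/395 = 0.47089.
Under H₀, SE = √(p₀(1−p₀)/n) = √(0.60·0.40/395) = √0.000607595 = 0.024649.
z = (0.47089 − 0.60)/0.024649 = -0.12911/0.024649 = -5.238.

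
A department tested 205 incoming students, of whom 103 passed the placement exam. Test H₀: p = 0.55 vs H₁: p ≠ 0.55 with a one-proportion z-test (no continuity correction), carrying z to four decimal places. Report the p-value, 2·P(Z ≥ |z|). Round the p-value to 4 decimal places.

The sample proportion is 103/205 = 0.50244.
SE₀ = √(0.55·0.45/205) = 0.034746.
Test statistic (full precision, shown to 4 dp): z = (103/205 − 0.55)/SE₀ ≈ -1.3688.
p-value = 2·P(Z ≥ |z|) with z = -1.3688 → 0.1711.

p-value = 0.1711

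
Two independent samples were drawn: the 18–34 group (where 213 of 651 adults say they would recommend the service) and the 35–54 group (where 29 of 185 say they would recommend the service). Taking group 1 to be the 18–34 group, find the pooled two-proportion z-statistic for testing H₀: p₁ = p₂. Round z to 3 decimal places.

Sample proportions: p̂₁ = 213/651 = 0.32719 and p̂₂ = 29/185 = 0.15676.
Pooled p̂ = (213+29)/(651+185) = 242/836 = 0.28947.
SE = √[p̂(1−p̂)(1/n₁+1/n₂)] = √[0.28947·0.71053·(1/651+1/185)] ≈ 0.037785.
z = 0.17043/0.037785 = 4.511.

z = 4.511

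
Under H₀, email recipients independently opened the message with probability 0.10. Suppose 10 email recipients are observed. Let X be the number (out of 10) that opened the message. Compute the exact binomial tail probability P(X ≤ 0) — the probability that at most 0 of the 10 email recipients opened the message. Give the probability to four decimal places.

P = 0.3487

X ~ Binomial(n=10, p=0.10).
P(X ≤ 0) = C(10,0)·0.10^0·0.90^10.
= 0.348678 = 0.3487.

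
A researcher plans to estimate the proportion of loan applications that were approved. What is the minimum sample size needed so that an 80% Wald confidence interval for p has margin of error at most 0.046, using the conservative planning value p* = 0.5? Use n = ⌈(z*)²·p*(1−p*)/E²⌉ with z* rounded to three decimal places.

For 80% confidence, z* = 1.282.
p*(1−p*) = 0.50·0.50 = 0.2500.
Required n before rounding: 1.643524 × 0.2500 / 0.046² = 194.178.
⌈194.178⌉ = 195.

n = 195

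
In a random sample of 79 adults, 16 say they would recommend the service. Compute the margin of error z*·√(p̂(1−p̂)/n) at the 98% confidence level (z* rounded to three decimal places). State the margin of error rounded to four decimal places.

ME = 0.1052

The sample proportion is 16/79 = 0.20253.
SE = √(p̂(1−p̂)/n) = √(0.161513/79) = 0.045216.
The 98% critical value is z* = 2.326.
ME = 2.326·0.045216 = 0.1052.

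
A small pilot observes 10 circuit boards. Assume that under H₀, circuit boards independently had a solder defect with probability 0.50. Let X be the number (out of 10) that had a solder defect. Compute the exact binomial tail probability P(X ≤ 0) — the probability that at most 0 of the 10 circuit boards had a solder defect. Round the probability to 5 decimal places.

X is binomial with n = 10 and p = 0.50.
P(X ≤ 0) = C(10,0)·0.50^0·0.50^10.
= 0.000977 = 0.00098.

P = 0.00098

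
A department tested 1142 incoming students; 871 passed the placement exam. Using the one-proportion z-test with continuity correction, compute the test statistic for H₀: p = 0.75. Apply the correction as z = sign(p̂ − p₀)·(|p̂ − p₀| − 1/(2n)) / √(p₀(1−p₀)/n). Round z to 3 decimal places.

The sample proportion is 871/1142 = 0.76270. p̂ − p₀ = 0.012697.
1/(2n) = 0.000438.
Corrected numerator: |0.012697| − 0.000438 = 0.012259.
SE₀ = √(0.75·0.25/1142) = 0.012813.
z = +0.012259/0.012813 = 0.957.

z = 0.957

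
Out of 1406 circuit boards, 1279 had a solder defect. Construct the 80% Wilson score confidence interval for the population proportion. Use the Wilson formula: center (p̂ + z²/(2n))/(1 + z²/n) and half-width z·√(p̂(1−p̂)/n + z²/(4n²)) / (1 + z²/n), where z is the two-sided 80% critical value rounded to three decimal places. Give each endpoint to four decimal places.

(0.8994, 0.9190)

p̂ = 1279/1406 = 0.90967; z = 1.282, so z² = 1.643524.
Denominator 1 + z²/n = 1 + 1.643524/1406 = 1.001169.
Adjusted center: (0.90967 + z²/(2n))/1.001169 = 0.90919.
Radicand: p̂(1−p̂)/n + z²/(4n²) = 0.000058441 + 0.000000208 = 0.000058649.
Half-width = z·√(radicand)/denom = 1.282·0.007658/1.001169 = 0.00981.
Interval: 0.90919 ± 0.00981 → (0.8994, 0.9190).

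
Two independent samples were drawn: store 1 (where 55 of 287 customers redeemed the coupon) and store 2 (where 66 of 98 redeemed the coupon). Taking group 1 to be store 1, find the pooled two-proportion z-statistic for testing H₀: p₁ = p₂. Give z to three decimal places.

p̂₁ = 55/287 = 0.19164, p̂₂ = 66/98 = 0.67347.
Pooled p̂ = (55+66)/(287+98) = 121/385 = 0.31429.
Pooled SE = √[0.2155102·0.01368840] ≈ 0.054314.
z = -0.48183/0.054314 = -8.871.

z = -8.871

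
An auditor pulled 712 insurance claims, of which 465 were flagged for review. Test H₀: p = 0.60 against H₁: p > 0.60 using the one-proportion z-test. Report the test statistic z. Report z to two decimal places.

z = 2.89

With x = 465 successes in n = 712, p̂ = 0.65309.
SE₀ = √(0.60·0.40/712) = 0.018360.
z = (p̂ − p₀)/SE = (0.65309 − 0.60)/0.018360 = 2.89.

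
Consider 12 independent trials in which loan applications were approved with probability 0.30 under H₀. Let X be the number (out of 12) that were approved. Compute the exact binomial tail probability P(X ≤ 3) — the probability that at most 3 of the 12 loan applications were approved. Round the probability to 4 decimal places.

P = 0.4925

X is binomial with n = 12 and p = 0.30.
P(X ≤ 3) = C(12,0)·0.30^0·0.70^12 + C(12,1)·0.30^1·0.70^11 + C(12,2)·0.30^2·0.70^10 + C(12,3)·0.30^3·0.70^9.
= 0.013841 + 0.071184 + 0.167790 + 0.239700 = 0.4925.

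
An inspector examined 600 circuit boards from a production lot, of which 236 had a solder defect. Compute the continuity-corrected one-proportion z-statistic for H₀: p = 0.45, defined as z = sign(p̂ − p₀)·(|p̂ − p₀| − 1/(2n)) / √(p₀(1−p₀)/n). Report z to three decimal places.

z = -2.749

Sample proportion p̂ = 236/600 = 0.39333. p̂ − p₀ = -0.056667.
Continuity correction 1/(2n) = 1/1200 = 0.000833.
Corrected numerator: |-0.056667| − 0.000833 = 0.055834.
SE₀ = √(0.45·0.55/600) = 0.020310.
z = (−)0.055834/0.020310 = -2.749.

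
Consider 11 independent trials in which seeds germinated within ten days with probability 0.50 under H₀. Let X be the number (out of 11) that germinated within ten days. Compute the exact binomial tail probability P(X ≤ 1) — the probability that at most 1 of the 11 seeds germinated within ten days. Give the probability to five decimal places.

P = 0.00586

X is binomial with n = 11 and p = 0.50.
P(X ≤ 1) = C(11,0)·0.50^0·0.50^11 + C(11,1)·0.50^1·0.50^10.
= 0.000488 + 0.005371 = 0.00586.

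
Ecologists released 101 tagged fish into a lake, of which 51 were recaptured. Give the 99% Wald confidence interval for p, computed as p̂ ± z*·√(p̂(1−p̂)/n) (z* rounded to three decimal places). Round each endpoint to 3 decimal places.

p̂ = 51/101 = 0.50495.
SE(p̂) = √(0.50495·0.49505/101) = 0.049749.
For 99% confidence, z* = 2.576.
Margin of error: 2.576 × 0.049749 = 0.12815.
So the interval runs from 0.377 to 0.633.

(0.377, 0.633)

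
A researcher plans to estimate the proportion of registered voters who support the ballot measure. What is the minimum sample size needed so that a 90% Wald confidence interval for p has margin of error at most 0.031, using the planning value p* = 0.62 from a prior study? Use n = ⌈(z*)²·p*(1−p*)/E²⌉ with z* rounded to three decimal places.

z* = 1.645 at the 90% level.
p*(1−p*) = 0.62·0.38 = 0.2356.
(z*)²·p*(1−p*)/E² = 2.706025·0.2356/0.000961 = 663.413.
Rounding up, n = 664.

n = 664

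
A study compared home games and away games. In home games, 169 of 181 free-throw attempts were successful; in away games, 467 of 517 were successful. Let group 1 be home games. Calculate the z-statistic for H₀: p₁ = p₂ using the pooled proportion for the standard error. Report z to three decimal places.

Sample proportions: p̂₁ = 169/181 = 0.93370 and p̂₂ = 467/517 = 0.90329.
Pooling: p̂ = 636/698 = 0.91117.
SE = √[p̂(1−p̂)(1/n₁+1/n₂)] = √[0.91117·0.08883·(1/181+1/517)] ≈ 0.024570.
z = (p̂₁ − p̂₂)/SE = (0.93370 − 0.90329)/0.024570 = 0.03041/0.024570 = 1.238.

z = 1.238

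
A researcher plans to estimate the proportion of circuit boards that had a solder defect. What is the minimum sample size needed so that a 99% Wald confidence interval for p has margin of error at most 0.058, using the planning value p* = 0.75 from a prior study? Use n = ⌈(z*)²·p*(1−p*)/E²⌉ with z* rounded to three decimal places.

The 99% critical value is z* = 2.576.
p*(1−p*) = 0.75·0.25 = 0.1875.
(z*)²·p*(1−p*)/E² = 6.635776·0.1875/0.003364 = 369.860.
Rounding up, n = 370.

n = 370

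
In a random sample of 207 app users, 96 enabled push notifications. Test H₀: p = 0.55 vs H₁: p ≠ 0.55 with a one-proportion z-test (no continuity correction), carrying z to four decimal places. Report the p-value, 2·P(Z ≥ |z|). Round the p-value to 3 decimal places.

Sample proportion p̂ = 96/207 = 0.46377.
Under H₀, SE = √(p₀(1−p₀)/n) = √(0.55·0.45/207) = √0.001195652 = 0.034578.
Test statistic (full precision, shown to 4 dp): z = (96/207 − 0.55)/SE₀ ≈ -2.4938.
From the standard normal, 2·P(Z ≥ |z|) = 0.013.

p-value = 0.013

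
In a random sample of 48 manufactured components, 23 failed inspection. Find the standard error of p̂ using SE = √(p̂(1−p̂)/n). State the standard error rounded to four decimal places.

Sample proportion p̂ = 23/48 = 0.47917.
p̂(1−p̂) = 0.249566.
SE = √(0.249566/48) = 0.0721.

SE = 0.0721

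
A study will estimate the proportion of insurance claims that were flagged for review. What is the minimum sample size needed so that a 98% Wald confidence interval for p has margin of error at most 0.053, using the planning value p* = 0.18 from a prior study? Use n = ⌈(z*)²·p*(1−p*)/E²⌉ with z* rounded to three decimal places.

n = 285

For 98% confidence, z* = 2.326.
p*(1−p*) = 0.1476.
(z*)²·p*(1−p*)/E² = 5.410276·0.1476/0.002809 = 284.285.
⌈284.285⌉ = 285.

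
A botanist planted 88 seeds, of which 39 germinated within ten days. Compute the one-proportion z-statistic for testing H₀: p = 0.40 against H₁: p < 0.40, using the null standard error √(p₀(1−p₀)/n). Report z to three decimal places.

With x = 39 successes in n = 88, p̂ = 0.44318.
Under H₀, SE = √(p₀(1−p₀)/n) = √(0.40·0.60/88) = √0.002727273 = 0.052223.
Test statistic: z = 0.04318/0.052223 = 0.827.

z = 0.827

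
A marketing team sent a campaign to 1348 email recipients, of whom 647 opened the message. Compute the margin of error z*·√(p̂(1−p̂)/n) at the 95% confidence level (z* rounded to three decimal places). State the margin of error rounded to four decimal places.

ME = 0.0267

With x = 647 successes in n = 1348, p̂ = 0.47997.
SE(p̂) = √(0.47997·0.52003/1348) = 0.013607.
For 95% confidence, z* = 1.960.
So ME = 0.0267.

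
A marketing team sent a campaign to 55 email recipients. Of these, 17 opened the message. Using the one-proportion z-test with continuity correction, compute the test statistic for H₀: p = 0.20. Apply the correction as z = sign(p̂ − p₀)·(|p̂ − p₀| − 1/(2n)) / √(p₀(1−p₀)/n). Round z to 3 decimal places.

z = 1.854

The sample proportion is 17/55 = 0.30909. p̂ − p₀ = 0.109091.
1/(2n) = 0.009091.
Corrected numerator: |0.109091| − 0.009091 = 0.100000.
Null standard error: √(0.20·0.80/55) = √0.002909091 = 0.053936.
z = (+)0.100000/0.053936 = 1.854.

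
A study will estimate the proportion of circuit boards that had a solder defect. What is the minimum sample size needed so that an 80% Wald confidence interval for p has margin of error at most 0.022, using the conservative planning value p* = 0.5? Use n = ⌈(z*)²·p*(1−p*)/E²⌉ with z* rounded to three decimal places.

n = 849

The 80% critical value is z* = 1.282.
p*(1−p*) = 0.2500.
Required n before rounding: 1.643524 × 0.2500 / 0.022² = 848.928.
Rounding up, n = 849.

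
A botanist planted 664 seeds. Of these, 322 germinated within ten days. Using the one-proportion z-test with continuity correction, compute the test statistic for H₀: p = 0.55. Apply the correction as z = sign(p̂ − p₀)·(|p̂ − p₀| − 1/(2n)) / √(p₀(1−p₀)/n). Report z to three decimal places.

z = -3.331

The sample proportion is 322/664 = 0.48494. p̂ − p₀ = -0.065060.
Continuity correction 1/(2n) = 1/1328 = 0.000753.
Corrected numerator: |-0.065060| − 0.000753 = 0.064307.
Null standard error: √(0.55·0.45/664) = √0.000372741 = 0.019307.
z = −0.064307/0.019307 = -3.331.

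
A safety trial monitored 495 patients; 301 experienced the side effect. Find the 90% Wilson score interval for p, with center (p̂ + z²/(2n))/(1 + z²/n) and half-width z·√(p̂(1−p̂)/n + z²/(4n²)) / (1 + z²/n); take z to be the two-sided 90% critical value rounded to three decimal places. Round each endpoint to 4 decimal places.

Here p̂ = 301/495 = 0.60808 and z = 1.645 (z² = 2.706025).
Denominator 1 + z²/n = 1 + 2.706025/495 = 1.005467.
Center = (0.60808 + 0.002733)/1.005467 = 0.60749.
Radicand: p̂(1−p̂)/n + z²/(4n²) = 0.000481452 + 0.000002761 = 0.000484213.
Half-width = z·√(radicand)/denom = 1.645·0.022005/1.005467 = 0.03600.
Interval: 0.60749 ± 0.03600 → (0.5715, 0.6435).

(0.5715, 0.6435)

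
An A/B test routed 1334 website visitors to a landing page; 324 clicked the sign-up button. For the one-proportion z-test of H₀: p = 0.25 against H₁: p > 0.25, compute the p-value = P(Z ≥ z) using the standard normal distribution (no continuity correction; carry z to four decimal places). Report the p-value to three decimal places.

p-value = 0.726

The sample proportion is 324/1334 = 0.24288.
Under H₀, SE = √(p₀(1−p₀)/n) = √(0.25·0.75/1334) = √0.000140555 = 0.011856.
z = (p̂ − p₀)/SE = (324/1334 − 0.25)/0.011856 ≈ -0.6007.
From the standard normal, P(Z ≥ z) = 0.726.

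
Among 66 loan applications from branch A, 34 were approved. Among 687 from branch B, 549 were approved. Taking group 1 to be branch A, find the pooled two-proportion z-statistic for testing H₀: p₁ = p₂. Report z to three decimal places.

Sample proportions: p̂₁ = 34/66 = 0.51515 and p̂₂ = 549/687 = 0.79913.
Pooled p̂ = (34+549)/(66+687) = 583/753 = 0.77424.
Pooled SE = √[0.1747944·0.01660712] ≈ 0.053878.
z = (p̂₁ − p̂₂)/SE = (0.51515 − 0.79913)/0.053878 = -0.28398/0.053878 = -5.271.

z = -5.271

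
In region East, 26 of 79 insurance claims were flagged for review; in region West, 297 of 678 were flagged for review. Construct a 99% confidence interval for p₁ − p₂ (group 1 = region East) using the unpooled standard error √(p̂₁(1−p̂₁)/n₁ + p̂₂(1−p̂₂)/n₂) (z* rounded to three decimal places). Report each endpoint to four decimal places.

p̂₁ = 26/79 = 0.32911, p̂₂ = 297/678 = 0.43805; p̂₁ − p̂₂ = -0.10894.
Unpooled SE = √(p̂₁(1−p̂₁)/n₁ + p̂₂(1−p̂₂)/n₂) = √(0.002794911 + 0.000363072) = 0.056196.
The 99% critical value is z* = 2.576. Margin = 2.576·0.056196 = 0.14476.
So the interval runs from -0.2537 to 0.0358.

(-0.2537, 0.0358)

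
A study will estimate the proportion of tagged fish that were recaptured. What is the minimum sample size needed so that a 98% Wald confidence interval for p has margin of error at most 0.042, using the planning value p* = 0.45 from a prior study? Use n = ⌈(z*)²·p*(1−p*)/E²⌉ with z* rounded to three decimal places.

n = 760

The 98% critical value is z* = 2.326.
p*(1−p*) = 0.45·0.55 = 0.2475.
(z*)²·p*(1−p*)/E² = 5.410276·0.2475/0.001764 = 759.095.
Rounding up, n = 760.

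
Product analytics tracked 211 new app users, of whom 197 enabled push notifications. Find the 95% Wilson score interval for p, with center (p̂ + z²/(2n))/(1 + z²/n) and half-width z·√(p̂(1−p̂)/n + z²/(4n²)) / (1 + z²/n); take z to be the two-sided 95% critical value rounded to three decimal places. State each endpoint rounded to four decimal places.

p̂ = 197/211 = 0.93365; z = 1.960, so z² = 3.841600.
1 + z²/n = 1.018207.
Adjusted center: (0.93365 + z²/(2n))/1.018207 = 0.92590.
Radicand: p̂(1−p̂)/n + z²/(4n²) = 0.000293594 + 0.000021572 = 0.000315166.
Half-width = z·√(radicand)/denom = 1.960·0.017753/1.018207 = 0.03417.
So the interval runs from 0.8917 to 0.9601.

(0.8917, 0.9601)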